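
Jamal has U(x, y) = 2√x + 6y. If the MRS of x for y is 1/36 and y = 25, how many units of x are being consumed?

x = 36

MU_x = 2/(2√x), MU_y = 6.
MRS = 2/(2√x) ÷ 6.
MRS depends only on x: (1/6)/√x = 1/36 ⇒ √x = (1/6)/(1/36) = 6 ⇒ x = 36.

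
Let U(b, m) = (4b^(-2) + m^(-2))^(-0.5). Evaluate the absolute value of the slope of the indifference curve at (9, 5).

For CES with ρ = -2, MRS = (4/1)·(m/b)^3.
At (9, 5): MRS = 500/729.
The indifference curve has slope −500/729 at this bundle.

MRS = 500/729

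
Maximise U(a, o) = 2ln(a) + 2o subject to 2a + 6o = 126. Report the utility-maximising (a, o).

MU_a = 2/a, MU_o = 2.
MRS = 2/a ÷ 2.
Tangency: set MRS = p_a/p_o = 2/6 = 1/3.
MRS depends only on a: 1/a = 1/3 ⇒ a* = 1/(1/3) = 3.
From the budget, 6·o = 126 − 2·3 = 120, so o* = 20.

a* = 3, o* = 20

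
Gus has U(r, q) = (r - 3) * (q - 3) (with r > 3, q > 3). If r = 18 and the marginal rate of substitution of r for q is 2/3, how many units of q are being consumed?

q = 13

MU_r = (q−3), MU_q = (r−3).
MRS = (q−3)/(r−3).
Substitute r = 18: MRS = (q − 3)/15. Setting this equal to 2/3 gives q − 3 = (2/3)·15 = 10, so q = 13.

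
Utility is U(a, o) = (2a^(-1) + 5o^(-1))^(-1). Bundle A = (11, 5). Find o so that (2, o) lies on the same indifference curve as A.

o = 27.5

U depends on (a, o) only through S = 2a^(-1) + 5o^(-1), so equal utility means equal S. At (11, 5): S = 13/11.
With a = 2: 2·2^(-1) = 1, so 5o^(-1) = 13/11 − 1 = 2/11, i.e. o^(-1) = 2/55.
Hence o = 1/(2/55) = 27.5.
Check: U(2, 27.5) = 0.8462.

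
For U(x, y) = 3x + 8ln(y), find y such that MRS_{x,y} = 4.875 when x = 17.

y = 13

MU_x = 3, MU_y = 8/y.
MRS = 3 ÷ (8/y).
MRS depends only on y: 0.375·y = 4.875 ⇒ y = 4.875/0.375 = 13.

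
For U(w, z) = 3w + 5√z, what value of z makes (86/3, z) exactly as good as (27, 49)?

U(27, 49) = 116.
Set U(86/3, z) = 116 and solve.
With w = 86/3: 5√z = 116 − 3·86/3 = 30, so √z = 6 and z = 36.
Check: U(86/3, 36) = 116.

z = 36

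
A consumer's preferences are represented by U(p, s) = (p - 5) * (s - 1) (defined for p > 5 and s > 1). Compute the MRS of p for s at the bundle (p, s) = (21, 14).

MU_p = (s−1), MU_s = (p−5).
MRS = (s−1)/(p−5).
At (21, 14): MRS = 13/16.
So at (21, 14) the consumer would give up 13/16 units of s for one more unit of p.

MRS = 13/16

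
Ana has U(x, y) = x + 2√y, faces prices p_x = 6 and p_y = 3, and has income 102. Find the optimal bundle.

MU_x = 1, MU_y = 2/(2√y).
MRS = 1 ÷ (2/(2√y)).
Tangency: set MRS = p_x/p_y = 6/3 = 2.
MRS depends only on y: √y = 2 ⇒ √y = 2 ⇒ y* = 4.
From the budget, 6·x = 102 − 3·4 = 90, so x* = 15.

x* = 15, y* = 4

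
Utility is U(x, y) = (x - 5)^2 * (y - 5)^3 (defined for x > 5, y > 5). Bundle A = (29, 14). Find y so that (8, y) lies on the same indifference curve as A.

y = 41

U(29, 14) = 419904.
Set U(8, y) = 419904 and solve.
With x = 8: (8 − 5)^2 = 9, so (y − 5)^3 = 419904/9 = 46656.
Taking the cube root (with y > 5): y − 5 = 36, so y = 41.
Check: U(8, 41) = 419904.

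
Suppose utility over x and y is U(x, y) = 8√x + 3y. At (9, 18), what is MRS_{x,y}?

MRS = 4/9

MU_x = 8/(2√x), MU_y = 3.
MRS = 8/(2√x) ÷ 3.
At (9, 18): MRS = 4/9.
That is, one extra unit of x is worth 4/9 units of y at the margin.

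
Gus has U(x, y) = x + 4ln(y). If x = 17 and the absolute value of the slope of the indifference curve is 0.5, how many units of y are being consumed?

y = 2

MU_x = 1, MU_y = 4/y.
MRS = 1 ÷ (4/y).
MRS depends only on y: 0.25·y = 0.5 ⇒ y = 0.5/0.25 = 2.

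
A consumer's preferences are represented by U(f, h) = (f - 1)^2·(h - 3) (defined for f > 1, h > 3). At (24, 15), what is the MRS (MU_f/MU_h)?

MRS = 24/23

MU_f = 2·(f−1)·(h−3), MU_h = (f−1)^2.
MRS = (2/1)·(h−3)/(f−1).
At (24, 15): MRS = 24/23.
That is, one extra unit of f is worth 24/23 units of h at the margin.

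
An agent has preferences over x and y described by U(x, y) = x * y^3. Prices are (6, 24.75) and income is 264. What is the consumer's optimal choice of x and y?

MU_x = y^3 and MU_y = 3·x·y^2.
MRS = MU_x/MU_y = (1/3)·y/x.
Tangency: set MRS = p_x/p_y = 6/24.75 = 8/33.
So (1/3)·y/x = 8/33, i.e. y = (8/11)·x.
Substitute into the budget 6·x + 24.75·y = 264: 24·x = 264, so x* = 11.
Then y* = (8/11)·11 = 8.

x* = 11, y* = 8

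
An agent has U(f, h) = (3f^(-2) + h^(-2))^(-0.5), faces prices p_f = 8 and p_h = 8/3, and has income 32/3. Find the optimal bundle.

f* = 1, h* = 1

For CES with ρ = -2, MRS = (3/1)·(h/f)^3.
Tangency: set MRS = p_f/p_h = 8/(8/3) = 3.
So (h/f)^3 = 1; taking the cube root, h/f = 1, i.e. h = f.
Substitute into the budget 8·f + (8/3)·h = 32/3: (32/3)·f = 32/3, so f* = 1 and h* = 1.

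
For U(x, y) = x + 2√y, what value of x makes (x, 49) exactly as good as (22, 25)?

U(22, 25) = 32.
Set U(x, 49) = 32 and solve.
With y = 49: √49 = 7, so x = 32 − 2·7 = 18.
Check: U(18, 49) = 32.

x = 18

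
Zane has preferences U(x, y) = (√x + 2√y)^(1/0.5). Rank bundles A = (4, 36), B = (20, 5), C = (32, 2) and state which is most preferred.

Bundle A

Evaluate utility at each bundle:
U(A) = 196.000.
U(B) = 80.000.
U(C) = 72.000.
Highest utility is A, so A ≻ B ≻ C.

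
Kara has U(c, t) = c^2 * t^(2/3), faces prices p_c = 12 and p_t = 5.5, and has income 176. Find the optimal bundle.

c* = 11, t* = 8

MU_c = 2·c·t^(2/3) and MU_t = 2/3·c^2·t^(-1/3).
MRS = MU_c/MU_t = (3)·t/c.
Tangency: set MRS = p_c/p_t = 12/5.5 = 24/11.
So (3)·t/c = 24/11, i.e. t = (8/11)·c.
Substitute into the budget 12·c + 5.5·t = 176: 16·c = 176, so c* = 11.
Then t* = (8/11)·11 = 8.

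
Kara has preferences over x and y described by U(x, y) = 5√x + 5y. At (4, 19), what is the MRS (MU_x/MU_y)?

MU_x = 5/(2√x), MU_y = 5.
MRS = 5/(2√x) ÷ 5.
At (4, 19): MRS = 0.25.
That is, one extra unit of x is worth 0.25 units of y at the margin.

MRS = 0.25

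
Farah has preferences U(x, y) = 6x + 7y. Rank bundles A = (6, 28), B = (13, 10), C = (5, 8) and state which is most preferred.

Evaluate utility at each bundle:
U(A) = 232.
U(B) = 148.
U(C) = 86.
Highest utility is A, so A ≻ B ≻ C.

Bundle A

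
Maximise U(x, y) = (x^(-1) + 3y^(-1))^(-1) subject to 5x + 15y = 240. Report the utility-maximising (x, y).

For CES with ρ = -1, MRS = (1/3)·(y/x)^2.
Tangency: set MRS = p_x/p_y = 5/15 = 1/3.
So (y/x)^2 = 1; taking the square root, y/x = 1, i.e. y = x.
Substitute into the budget 5·x + 15·y = 240: 20·x = 240, so x* = 12 and y* = 12.

x* = 12, y* = 12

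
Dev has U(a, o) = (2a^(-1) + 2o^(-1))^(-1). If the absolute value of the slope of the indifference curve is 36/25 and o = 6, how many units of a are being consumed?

a = 5

For CES with ρ = -1, MRS = (o/a)^2.
Setting (6/a)^2 = 36/25 gives 6/a = 1.2 and a = 5.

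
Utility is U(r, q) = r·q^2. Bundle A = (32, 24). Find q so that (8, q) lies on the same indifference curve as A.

U(32, 24) = 18432.
Set U(8, q) = 18432 and solve.
With r = 8: q^2 = 18432/8 = 2304; taking the square root, q = 48.
Check: U(8, 48) = 18432.

q = 48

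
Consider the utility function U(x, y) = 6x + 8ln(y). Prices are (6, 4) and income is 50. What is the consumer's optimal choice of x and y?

MU_x = 6, MU_y = 8/y.
MRS = 6 ÷ (8/y).
Tangency: set MRS = p_x/p_y = 6/4 = 1.5.
MRS depends only on y: 0.75·y = 1.5 ⇒ y* = 1.5/0.75 = 2.
From the budget, 6·x = 50 − 4·2 = 42, so x* = 7.

x* = 7, y* = 2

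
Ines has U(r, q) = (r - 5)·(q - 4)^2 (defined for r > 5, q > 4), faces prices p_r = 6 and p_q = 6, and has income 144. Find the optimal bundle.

MU_r = (q−4)^2, MU_q = 2·(r−5)·(q−4).
MRS = (1/2)·(q−4)/(r−5).
Tangency: set MRS = p_r/p_q = 6/6 = 1.
So (1/2)·(q − 4)/(r − 5) = 1, i.e. (q − 4) = 2·(r − 5).
Rewrite the budget in excess-of-subsistence terms: 6·(r − 5) + 6·(q − 4) = 144 − 6·5 − 6·4 = 90.
Substituting, 18·(r − 5) = 90, so r − 5 = 5 and r* = 10.
Then q − 4 = 2·5 = 10, so q* = 14.

r* = 10, q* = 14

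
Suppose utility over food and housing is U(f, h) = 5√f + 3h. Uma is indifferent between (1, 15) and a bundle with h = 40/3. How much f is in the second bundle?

f = 4

U(1, 15) = 50.
Set U(f, 40/3) = 50 and solve.
With h = 40/3: 5√f = 50 − 3·40/3 = 10, so √f = 2 and f = 4.
Check: U(4, 40/3) = 50.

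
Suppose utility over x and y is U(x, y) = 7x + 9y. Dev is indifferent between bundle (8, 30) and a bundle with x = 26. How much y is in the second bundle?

y = 16

U(8, 30) = 326.
Set U(26, y) = 326 and solve.
7·26 + 9y = 326 ⇒ 9y = 144 ⇒ y = 16.
Check: U(26, 16) = 326.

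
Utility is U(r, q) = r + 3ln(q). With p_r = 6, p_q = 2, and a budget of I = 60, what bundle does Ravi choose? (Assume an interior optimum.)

MU_r = 1, MU_q = 3/q.
MRS = 1 ÷ (3/q).
Tangency: set MRS = p_r/p_q = 6/2 = 3.
MRS depends only on q: (1/3)·q = 3 ⇒ q* = 3/(1/3) = 9.
From the budget, 6·r = 60 − 2·9 = 42, so r* = 7.

r* = 7, q* = 9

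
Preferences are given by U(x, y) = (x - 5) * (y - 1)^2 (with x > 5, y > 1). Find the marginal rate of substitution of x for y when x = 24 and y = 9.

MU_x = (y−1)^2, MU_y = 2·(x−5)·(y−1).
MRS = (1/2)·(y−1)/(x−5).
At (24, 9): MRS = 4/19.
The indifference curve has slope −4/19 at this bundle.

MRS = 4/19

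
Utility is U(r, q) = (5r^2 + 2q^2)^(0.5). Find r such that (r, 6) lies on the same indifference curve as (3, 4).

U depends on (r, q) only through S = 5r^2 + 2q^2, so equal utility means equal S. At (3, 4): S = 77.
With q = 6: 2·6^2 = 72, so 5r^2 = 77 − 72 = 5, i.e. r^2 = 1.
Hence r = √1 = 1.
Check: U(1, 6) = 8.775.

r = 1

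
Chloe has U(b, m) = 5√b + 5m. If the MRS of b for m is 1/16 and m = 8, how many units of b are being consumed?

MU_b = 5/(2√b), MU_m = 5.
MRS = 5/(2√b) ÷ 5.
MRS depends only on b: 0.5/√b = 1/16 ⇒ √b = 0.5/(1/16) = 8 ⇒ b = 64.

b = 64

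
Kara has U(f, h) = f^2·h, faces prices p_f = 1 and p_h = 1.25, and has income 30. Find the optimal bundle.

f* = 20, h* = 8

MU_f = 2·f·h and MU_h = f^2.
MRS = MU_f/MU_h = (2/1)·h/f.
Tangency: set MRS = p_f/p_h = 1/1.25 = 0.8.
So (2/1)·h/f = 0.8, i.e. h = 0.4·f.
Substitute into the budget 1·f + 1.25·h = 30: 1.5·f = 30, so f* = 20.
Then h* = 0.4·20 = 8.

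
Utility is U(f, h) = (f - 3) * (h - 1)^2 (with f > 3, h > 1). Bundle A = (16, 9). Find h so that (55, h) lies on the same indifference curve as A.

U(16, 9) = 832.
Set U(55, h) = 832 and solve.
With f = 55: (55 − 3) = 52, so (h − 1)^2 = 832/52 = 16.
Taking the square root (with h > 1): h − 1 = 4, so h = 5.
Check: U(55, 5) = 832.

h = 5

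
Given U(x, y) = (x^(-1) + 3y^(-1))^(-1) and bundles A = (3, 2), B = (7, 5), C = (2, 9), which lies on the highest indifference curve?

Bundle B

Evaluate utility at each bundle:
U(A) = 0.545.
U(B) = 1.346.
U(C) = 1.200.
Highest utility is B, so B ≻ C ≻ A.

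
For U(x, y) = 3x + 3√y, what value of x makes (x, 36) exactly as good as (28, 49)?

x = 29

U(28, 49) = 105.
Set U(x, 36) = 105 and solve.
With y = 36: √36 = 6, so 3x = 105 − 3·6 = 87 and x = 29.
Check: U(29, 36) = 105.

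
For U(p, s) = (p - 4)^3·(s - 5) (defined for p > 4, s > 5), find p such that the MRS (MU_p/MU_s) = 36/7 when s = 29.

p = 18

MU_p = 3·(p−4)^2·(s−5), MU_s = (p−4)^3.
MRS = (3/1)·(s−5)/(p−4).
Substitute s = 29: MRS = 72/(p − 4). Setting this equal to 36/7 gives p − 4 = 72/(36/7) = 14, so p = 18.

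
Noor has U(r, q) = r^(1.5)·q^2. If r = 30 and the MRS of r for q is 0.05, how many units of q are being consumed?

MU_r = 1.5·√r·q^2 and MU_q = 2·r^(1.5)·q.
MRS = MU_r/MU_q = (0.75)·q/r.
Substitute r = 30: MRS = q/40. Setting q/40 = 0.05 gives q = 0.05·40 = 2.

q = 2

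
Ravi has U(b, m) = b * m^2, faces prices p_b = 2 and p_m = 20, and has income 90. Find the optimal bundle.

b* = 15, m* = 3

MU_b = m^2 and MU_m = 2·b·m.
MRS = MU_b/MU_m = (1/2)·m/b.
Tangency: set MRS = p_b/p_m = 2/20 = 0.1.
So (1/2)·m/b = 0.1, i.e. m = 0.2·b.
Substitute into the budget 2·b + 20·m = 90: 6·b = 90, so b* = 15.
Then m* = 0.2·15 = 3.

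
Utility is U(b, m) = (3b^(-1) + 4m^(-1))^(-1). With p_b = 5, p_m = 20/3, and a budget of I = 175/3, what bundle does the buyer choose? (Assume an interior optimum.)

For CES with ρ = -1, MRS = (3/4)·(m/b)^2.
Tangency: set MRS = p_b/p_m = 5/(20/3) = 0.75.
So (m/b)^2 = 1; taking the square root, m/b = 1, i.e. m = b.
Substitute into the budget 5·b + (20/3)·m = 175/3: (35/3)·b = 175/3, so b* = 5 and m* = 5.

b* = 5, m* = 5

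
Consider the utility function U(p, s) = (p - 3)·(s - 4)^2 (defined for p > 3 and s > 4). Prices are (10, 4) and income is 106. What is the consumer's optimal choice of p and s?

p* = 5, s* = 14

MU_p = (s−4)^2, MU_s = 2·(p−3)·(s−4).
MRS = (1/2)·(s−4)/(p−3).
Tangency: set MRS = p_p/p_s = 10/4 = 2.5.
So (1/2)·(s − 4)/(p − 3) = 2.5, i.e. (s − 4) = 5·(p − 3).
Rewrite the budget in excess-of-subsistence terms: 10·(p − 3) + 4·(s − 4) = 106 − 10·3 − 4·4 = 60.
Substituting, 30·(p − 3) = 60, so p − 3 = 2 and p* = 5.
Then s − 4 = 5·2 = 10, so s* = 14.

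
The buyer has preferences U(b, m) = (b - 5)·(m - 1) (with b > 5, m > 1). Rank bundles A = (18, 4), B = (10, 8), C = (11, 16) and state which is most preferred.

Bundle C

Evaluate utility at each bundle:
U(A) = 39.
U(B) = 35.
U(C) = 90.
Highest utility is C, so C ≻ A ≻ B.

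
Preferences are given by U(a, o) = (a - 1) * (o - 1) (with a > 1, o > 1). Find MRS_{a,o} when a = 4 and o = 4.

MU_a = (o−1), MU_o = (a−1).
MRS = (o−1)/(a−1).
At (4, 4): MRS = 1.
So at (4, 4) the consumer would give up 1 units of o for one more unit of a.

MRS = 1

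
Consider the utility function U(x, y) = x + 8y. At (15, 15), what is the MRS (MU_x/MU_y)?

MRS = 0.125

MU_x = 1, MU_y = 8, so MRS = 1/8 = 0.125 at every bundle.
At (15, 15): MRS = 0.125.
The indifference curve has slope −0.125 at this bundle.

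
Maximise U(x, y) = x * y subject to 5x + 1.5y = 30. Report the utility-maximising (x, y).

MU_x = y and MU_y = x.
MRS = MU_x/MU_y = y/x.
Tangency: set MRS = p_x/p_y = 5/1.5 = 10/3.
So y/x = 10/3, i.e. y = (10/3)·x.
Substitute into the budget 5·x + 1.5·y = 30: 10·x = 30, so x* = 3.
Then y* = (10/3)·3 = 10.

x* = 3, y* = 10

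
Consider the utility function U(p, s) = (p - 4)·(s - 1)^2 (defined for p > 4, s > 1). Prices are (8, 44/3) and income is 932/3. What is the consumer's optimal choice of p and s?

p* = 15, s* = 13

MU_p = (s−1)^2, MU_s = 2·(p−4)·(s−1).
MRS = (1/2)·(s−1)/(p−4).
Tangency: set MRS = p_p/p_s = 8/(44/3) = 6/11.
So (1/2)·(s − 1)/(p − 4) = 6/11, i.e. (s − 1) = (12/11)·(p − 4).
Rewrite the budget in excess-of-subsistence terms: 8·(p − 4) + (44/3)·(s − 1) = 932/3 − 8·4 − (44/3)·1 = 264.
Substituting, 24·(p − 4) = 264, so p − 4 = 11 and p* = 15.
Then s − 1 = (12/11)·11 = 12, so s* = 13.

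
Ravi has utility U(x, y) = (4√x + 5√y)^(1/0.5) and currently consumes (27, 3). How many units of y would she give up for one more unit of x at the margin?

MRS = 4/15

For CES with ρ = 0.5, MRS = (4/5)·√(y/x).
At (27, 3): MRS = 4/15.
That is, one extra unit of x is worth 4/15 units of y at the margin.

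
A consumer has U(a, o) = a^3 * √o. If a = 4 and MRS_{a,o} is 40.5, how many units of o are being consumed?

o = 27

MU_a = 3·a^2·√o and MU_o = 0.5·a^3·o^(-0.5).
MRS = MU_a/MU_o = (6)·o/a.
Substitute a = 4: MRS = o/(2/3). Setting o/(2/3) = 40.5 gives o = 40.5·(2/3) = 27.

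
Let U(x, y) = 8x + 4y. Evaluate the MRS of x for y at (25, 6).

MRS = 2

MU_x = 8, MU_y = 4, so MRS = 8/4 = 2 at every bundle.
At (25, 6): MRS = 2.
So at (25, 6) the consumer would give up 2 units of y for one more unit of x.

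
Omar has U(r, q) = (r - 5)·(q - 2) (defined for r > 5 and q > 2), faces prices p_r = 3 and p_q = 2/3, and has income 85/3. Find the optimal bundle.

MU_r = (q−2), MU_q = (r−5).
MRS = (q−2)/(r−5).
Tangency: set MRS = p_r/p_q = 3/(2/3) = 4.5.
So (q − 2)/(r − 5) = 4.5, i.e. (q − 2) = 4.5·(r − 5).
Rewrite the budget in excess-of-subsistence terms: 3·(r − 5) + (2/3)·(q − 2) = 85/3 − 3·5 − (2/3)·2 = 12.
Substituting, 6·(r − 5) = 12, so r − 5 = 2 and r* = 7.
Then q − 2 = 4.5·2 = 9, so q* = 11.

r* = 7, q* = 11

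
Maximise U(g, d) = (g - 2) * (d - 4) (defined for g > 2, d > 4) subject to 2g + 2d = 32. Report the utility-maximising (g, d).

MU_g = (d−4), MU_d = (g−2).
MRS = (d−4)/(g−2).
Tangency: set MRS = p_g/p_d = 2/2 = 1.
So (d − 4)/(g − 2) = 1, i.e. (d − 4) = (g − 2).
Rewrite the budget in excess-of-subsistence terms: 2·(g − 2) + 2·(d − 4) = 32 − 2·2 − 2·4 = 20.
Substituting, 4·(g − 2) = 20, so g − 2 = 5 and g* = 7.
Then d − 4 = 5, so d* = 9.

g* = 7, d* = 9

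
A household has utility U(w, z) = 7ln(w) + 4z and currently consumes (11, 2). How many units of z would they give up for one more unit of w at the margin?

MU_w = 7/w, MU_z = 4.
MRS = 7/w ÷ 4.
At (11, 2): MRS = 7/44.
That is, one extra unit of w is worth 7/44 units of z at the margin.

MRS = 7/44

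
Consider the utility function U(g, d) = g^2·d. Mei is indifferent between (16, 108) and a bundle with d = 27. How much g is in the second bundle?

g = 32

U(16, 108) = 27648.
Set U(g, 27) = 27648 and solve.
With d = 27: g^2 = 27648/27 = 1024; taking the square root, g = 32.
Check: U(32, 27) = 27648.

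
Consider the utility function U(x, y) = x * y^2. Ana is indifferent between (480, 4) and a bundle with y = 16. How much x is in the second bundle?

x = 30

U(480, 4) = 7680.
Set U(x, 16) = 7680 and solve.
With y = 16: 16^2 = 256, so x = 7680/256 = 30.
Check: U(30, 16) = 7680.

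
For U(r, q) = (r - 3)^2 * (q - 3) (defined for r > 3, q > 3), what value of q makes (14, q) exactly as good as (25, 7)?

U(25, 7) = 1936.
Set U(14, q) = 1936 and solve.
With r = 14: (14 − 3)^2 = 121, so (q − 3) = 1936/121 = 16.
So q = 3 + 16 = 19.
Check: U(14, 19) = 1936.

q = 19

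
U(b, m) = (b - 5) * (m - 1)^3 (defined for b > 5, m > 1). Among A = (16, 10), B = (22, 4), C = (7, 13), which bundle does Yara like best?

Bundle A

Evaluate utility at each bundle:
U(A) = 8019.
U(B) = 459.
U(C) = 3456.
Highest utility is A, so A ≻ C ≻ B.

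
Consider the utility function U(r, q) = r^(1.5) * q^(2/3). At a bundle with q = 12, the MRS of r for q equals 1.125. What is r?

r = 24

MU_r = 1.5·√r·q^(2/3) and MU_q = 2/3·r^(1.5)·q^(-1/3).
MRS = MU_r/MU_q = (2.25)·q/r.
Substitute q = 12: MRS = 27/r. Setting 27/r = 1.125 gives r = 27/1.125 = 24.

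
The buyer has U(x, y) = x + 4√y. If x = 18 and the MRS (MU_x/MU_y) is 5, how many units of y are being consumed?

y = 100

MU_x = 1, MU_y = 4/(2√y).
MRS = 1 ÷ (4/(2√y)).
MRS depends only on y: 0.5·√y = 5 ⇒ √y = 5/0.5 = 10 ⇒ y = 100.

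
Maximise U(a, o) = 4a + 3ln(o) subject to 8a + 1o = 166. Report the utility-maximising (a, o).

a* = 20, o* = 6

MU_a = 4, MU_o = 3/o.
MRS = 4 ÷ (3/o).
Tangency: set MRS = p_a/p_o = 8/1 = 8.
MRS depends only on o: (4/3)·o = 8 ⇒ o* = 8/(4/3) = 6.
From the budget, 8·a = 166 − 1·6 = 160, so a* = 20.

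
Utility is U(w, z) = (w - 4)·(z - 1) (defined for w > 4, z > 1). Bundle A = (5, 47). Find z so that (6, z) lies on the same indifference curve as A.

U(5, 47) = 46.
Set U(6, z) = 46 and solve.
With w = 6: (6 − 4) = 2, so (z − 1) = 46/2 = 23.
So z = 1 + 23 = 24.
Check: U(6, 24) = 46.

z = 24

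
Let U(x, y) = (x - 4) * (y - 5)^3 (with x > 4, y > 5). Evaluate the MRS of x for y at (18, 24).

MRS = 19/42

MU_x = (y−5)^3, MU_y = 3·(x−4)·(y−5)^2.
MRS = (1/3)·(y−5)/(x−4).
At (18, 24): MRS = 19/42.
The indifference curve has slope −19/42 at this bundle.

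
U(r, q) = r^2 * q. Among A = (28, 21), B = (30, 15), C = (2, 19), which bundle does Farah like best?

Bundle A

Evaluate utility at each bundle:
U(A) = 16464.
U(B) = 13500.
U(C) = 76.
Highest utility is A, so A ≻ B ≻ C.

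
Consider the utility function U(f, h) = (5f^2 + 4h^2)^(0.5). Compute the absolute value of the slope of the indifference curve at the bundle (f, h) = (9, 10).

For CES with ρ = 2, MRS = (5/4)·(h/f)^(-1).
At (9, 10): MRS = 1.125.
So at (9, 10) the consumer would give up 1.125 units of h for one more unit of f.

MRS = 1.125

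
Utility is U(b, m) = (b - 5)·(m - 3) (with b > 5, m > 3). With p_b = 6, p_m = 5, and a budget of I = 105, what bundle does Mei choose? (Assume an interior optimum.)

b* = 10, m* = 9

MU_b = (m−3), MU_m = (b−5).
MRS = (m−3)/(b−5).
Tangency: set MRS = p_b/p_m = 6/5 = 1.2.
So (m − 3)/(b − 5) = 1.2, i.e. (m − 3) = 1.2·(b − 5).
Rewrite the budget in excess-of-subsistence terms: 6·(b − 5) + 5·(m − 3) = 105 − 6·5 − 5·3 = 60.
Substituting, 12·(b − 5) = 60, so b − 5 = 5 and b* = 10.
Then m − 3 = 1.2·5 = 6, so m* = 9.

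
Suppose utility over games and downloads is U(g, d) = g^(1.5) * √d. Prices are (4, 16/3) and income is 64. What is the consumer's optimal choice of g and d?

g* = 12, d* = 3

MU_g = 1.5·√g·√d and MU_d = 0.5·g^(1.5)·d^(-0.5).
MRS = MU_g/MU_d = (3)·d/g.
Tangency: set MRS = p_g/p_d = 4/(16/3) = 0.75.
So (3)·d/g = 0.75, i.e. d = 0.25·g.
Substitute into the budget 4·g + (16/3)·d = 64: (16/3)·g = 64, so g* = 12.
Then d* = 0.25·12 = 3.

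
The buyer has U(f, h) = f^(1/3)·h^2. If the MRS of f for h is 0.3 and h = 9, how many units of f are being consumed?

f = 5

MU_f = 1/3·f^(-2/3)·h^2 and MU_h = 2·f^(1/3)·h.
MRS = MU_f/MU_h = (1/6)·h/f.
Substitute h = 9: MRS = 1.5/f. Setting 1.5/f = 0.3 gives f = 1.5/0.3 = 5.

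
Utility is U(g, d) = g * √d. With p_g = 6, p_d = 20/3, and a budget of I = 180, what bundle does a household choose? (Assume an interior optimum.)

g* = 20, d* = 9

MU_g = √d and MU_d = 0.5·g·d^(-0.5).
MRS = MU_g/MU_d = (2)·d/g.
Tangency: set MRS = p_g/p_d = 6/(20/3) = 0.9.
So (2)·d/g = 0.9, i.e. d = 0.45·g.
Substitute into the budget 6·g + (20/3)·d = 180: 9·g = 180, so g* = 20.
Then d* = 0.45·20 = 9.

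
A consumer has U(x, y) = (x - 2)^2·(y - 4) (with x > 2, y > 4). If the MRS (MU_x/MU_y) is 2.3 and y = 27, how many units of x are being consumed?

x = 22

MU_x = 2·(x−2)·(y−4), MU_y = (x−2)^2.
MRS = (2/1)·(y−4)/(x−2).
Substitute y = 27: MRS = 46/(x − 2). Setting this equal to 2.3 gives x − 2 = 46/2.3 = 20, so x = 22.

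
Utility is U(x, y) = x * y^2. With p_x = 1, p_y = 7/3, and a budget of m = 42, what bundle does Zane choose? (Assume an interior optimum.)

MU_x = y^2 and MU_y = 2·x·y.
MRS = MU_x/MU_y = (1/2)·y/x.
Tangency: set MRS = p_x/p_y = 1/(7/3) = 3/7.
So (1/2)·y/x = 3/7, i.e. y = (6/7)·x.
Substitute into the budget 1·x + (7/3)·y = 42: 3·x = 42, so x* = 14.
Then y* = (6/7)·14 = 12.

x* = 14, y* = 12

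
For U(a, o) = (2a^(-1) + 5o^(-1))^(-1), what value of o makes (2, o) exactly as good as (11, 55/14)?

U depends on (a, o) only through S = 2a^(-1) + 5o^(-1), so equal utility means equal S. At (11, 55/14): S = 16/11.
With a = 2: 2·2^(-1) = 1, so 5o^(-1) = 16/11 − 1 = 5/11, i.e. o^(-1) = 1/11.
Hence o = 1/(1/11) = 11.
Check: U(2, 11) = 0.6875.

o = 11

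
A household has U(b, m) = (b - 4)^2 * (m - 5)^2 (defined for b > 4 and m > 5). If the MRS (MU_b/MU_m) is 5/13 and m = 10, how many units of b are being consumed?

MU_b = 2·(b−4)·(m−5)^2, MU_m = 2·(b−4)^2·(m−5).
MRS = (m−5)/(b−4).
Substitute m = 10: MRS = 5/(b − 4). Setting this equal to 5/13 gives b − 4 = 5/(5/13) = 13, so b = 17.

b = 17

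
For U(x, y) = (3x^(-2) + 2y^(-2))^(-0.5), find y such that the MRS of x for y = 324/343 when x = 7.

For CES with ρ = -2, MRS = (3/2)·(y/x)^3.
Setting (3/2)·(y/7)^3 = 324/343 gives (y/7)^3 = 216/343, so y/7 = 6/7 and y = 6.

y = 6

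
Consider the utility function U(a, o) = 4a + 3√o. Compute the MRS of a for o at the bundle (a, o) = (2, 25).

MU_a = 4, MU_o = 3/(2√o).
MRS = 4 ÷ (3/(2√o)).
At (2, 25): MRS = 40/3.
So at (2, 25) the consumer would give up 40/3 units of o for one more unit of a.

MRS = 40/3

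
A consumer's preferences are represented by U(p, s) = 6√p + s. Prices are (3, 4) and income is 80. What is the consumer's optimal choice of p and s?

MU_p = 6/(2√p), MU_s = 1.
MRS = 6/(2√p) ÷ 1.
Tangency: set MRS = p_p/p_s = 3/4 = 0.75.
MRS depends only on p: 3/√p = 0.75 ⇒ √p = 3/0.75 = 4 ⇒ p* = 16.
From the budget, 4·s = 80 − 3·16 = 32, so s* = 8.

p* = 16, s* = 8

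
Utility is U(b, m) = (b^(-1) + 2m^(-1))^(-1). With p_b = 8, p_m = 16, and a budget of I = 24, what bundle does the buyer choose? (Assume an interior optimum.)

b* = 1, m* = 1

For CES with ρ = -1, MRS = (1/2)·(m/b)^2.
Tangency: set MRS = p_b/p_m = 8/16 = 0.5.
So (m/b)^2 = 1; taking the square root, m/b = 1, i.e. m = b.
Substitute into the budget 8·b + 16·m = 24: 24·b = 24, so b* = 1 and m* = 1.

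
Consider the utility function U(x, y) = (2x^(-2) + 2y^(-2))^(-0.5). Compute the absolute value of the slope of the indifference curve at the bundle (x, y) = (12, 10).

For CES with ρ = -2, MRS = (y/x)^3.
At (12, 10): MRS = 125/216.
So at (12, 10) the consumer would give up 125/216 units of y for one more unit of x.

MRS = 125/216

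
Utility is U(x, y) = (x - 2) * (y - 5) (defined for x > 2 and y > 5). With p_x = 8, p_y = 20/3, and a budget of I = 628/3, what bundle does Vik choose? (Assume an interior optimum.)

x* = 12, y* = 17

MU_x = (y−5), MU_y = (x−2).
MRS = (y−5)/(x−2).
Tangency: set MRS = p_x/p_y = 8/(20/3) = 1.2.
So (y − 5)/(x − 2) = 1.2, i.e. (y − 5) = 1.2·(x − 2).
Rewrite the budget in excess-of-subsistence terms: 8·(x − 2) + (20/3)·(y − 5) = 628/3 − 8·2 − (20/3)·5 = 160.
Substituting, 16·(x − 2) = 160, so x − 2 = 10 and x* = 12.
Then y − 5 = 1.2·10 = 12, so y* = 17.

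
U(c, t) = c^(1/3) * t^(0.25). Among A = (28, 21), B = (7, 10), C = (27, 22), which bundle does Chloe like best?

Bundle A

Evaluate utility at each bundle:
U(A) = 6.500.
U(B) = 3.402.
U(C) = 6.497.
Highest utility is A, so A ≻ C ≻ B.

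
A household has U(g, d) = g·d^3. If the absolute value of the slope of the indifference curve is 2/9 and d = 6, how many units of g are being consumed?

MU_g = d^3 and MU_d = 3·g·d^2.
MRS = MU_g/MU_d = (1/3)·d/g.
Substitute d = 6: MRS = 2/g. Setting 2/g = 2/9 gives g = 2/(2/9) = 9.

g = 9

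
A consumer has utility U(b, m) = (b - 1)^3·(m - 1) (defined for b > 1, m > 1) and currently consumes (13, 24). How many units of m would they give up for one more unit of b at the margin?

MU_b = 3·(b−1)^2·(m−1), MU_m = (b−1)^3.
MRS = (3/1)·(m−1)/(b−1).
At (13, 24): MRS = 5.75.
That is, one extra unit of b is worth 5.75 units of m at the margin.

MRS = 5.75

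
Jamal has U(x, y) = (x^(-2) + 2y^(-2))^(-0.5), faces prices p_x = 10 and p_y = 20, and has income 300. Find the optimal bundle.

x* = 10, y* = 10

For CES with ρ = -2, MRS = (1/2)·(y/x)^3.
Tangency: set MRS = p_x/p_y = 10/20 = 0.5.
So (y/x)^3 = 1; taking the cube root, y/x = 1, i.e. y = x.
Substitute into the budget 10·x + 20·y = 300: 30·x = 300, so x* = 10 and y* = 10.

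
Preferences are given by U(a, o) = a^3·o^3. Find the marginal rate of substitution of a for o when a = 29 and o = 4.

MRS = 4/29

MU_a = 3·a^2·o^3 and MU_o = 3·a^3·o^2.
MRS = MU_a/MU_o = o/a.
At (29, 4): MRS = 4/29.
So at (29, 4) the consumer would give up 4/29 units of o for one more unit of a.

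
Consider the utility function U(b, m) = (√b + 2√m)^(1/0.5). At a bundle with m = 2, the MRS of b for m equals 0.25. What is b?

For CES with ρ = 0.5, MRS = (1/2)·√(m/b).
Setting (1/2)·√(2/b) = 0.25 gives √(2/b) = 0.5, so 2/b = 0.25 and b = 8.

b = 8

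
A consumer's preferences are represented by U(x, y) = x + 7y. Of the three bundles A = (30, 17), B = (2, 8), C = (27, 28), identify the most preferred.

Bundle C

Evaluate utility at each bundle:
U(A) = 149.
U(B) = 58.
U(C) = 223.
Highest utility is C, so C ≻ A ≻ B.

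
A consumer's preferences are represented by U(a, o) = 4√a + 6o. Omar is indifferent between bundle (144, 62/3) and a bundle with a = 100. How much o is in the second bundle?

o = 22

U(144, 62/3) = 172.
Set U(100, o) = 172 and solve.
With a = 100: √100 = 10, so 6o = 172 − 4·10 = 132 and o = 22.
Check: U(100, 22) = 172.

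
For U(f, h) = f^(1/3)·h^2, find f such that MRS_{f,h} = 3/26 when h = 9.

MU_f = 1/3·f^(-2/3)·h^2 and MU_h = 2·f^(1/3)·h.
MRS = MU_f/MU_h = (1/6)·h/f.
Substitute h = 9: MRS = 1.5/f. Setting 1.5/f = 3/26 gives f = 1.5/(3/26) = 13.

f = 13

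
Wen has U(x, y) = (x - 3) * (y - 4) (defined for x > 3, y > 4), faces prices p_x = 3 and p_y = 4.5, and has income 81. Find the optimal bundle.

x* = 12, y* = 10

MU_x = (y−4), MU_y = (x−3).
MRS = (y−4)/(x−3).
Tangency: set MRS = p_x/p_y = 3/4.5 = 2/3.
So (y − 4)/(x − 3) = 2/3, i.e. (y − 4) = (2/3)·(x − 3).
Rewrite the budget in excess-of-subsistence terms: 3·(x − 3) + 4.5·(y − 4) = 81 − 3·3 − 4.5·4 = 54.
Substituting, 6·(x − 3) = 54, so x − 3 = 9 and x* = 12.
Then y − 4 = (2/3)·9 = 6, so y* = 10.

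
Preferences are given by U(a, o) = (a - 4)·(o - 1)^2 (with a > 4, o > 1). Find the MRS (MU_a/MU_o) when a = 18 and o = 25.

MRS = 6/7

MU_a = (o−1)^2, MU_o = 2·(a−4)·(o−1).
MRS = (1/2)·(o−1)/(a−4).
At (18, 25): MRS = 6/7.
The indifference curve has slope −6/7 at this bundle.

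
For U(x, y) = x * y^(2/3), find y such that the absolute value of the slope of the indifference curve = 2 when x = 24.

y = 32

MU_x = y^(2/3) and MU_y = 2/3·x·y^(-1/3).
MRS = MU_x/MU_y = (1.5)·y/x.
Substitute x = 24: MRS = y/16. Setting y/16 = 2 gives y = 2·16 = 32.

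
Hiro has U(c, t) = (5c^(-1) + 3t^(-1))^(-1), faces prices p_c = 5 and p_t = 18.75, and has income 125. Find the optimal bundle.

For CES with ρ = -1, MRS = (5/3)·(t/c)^2.
Tangency: set MRS = p_c/p_t = 5/18.75 = 4/15.
So (t/c)^2 = 4/25; taking the square root, t/c = 0.4, i.e. t = 0.4·c.
Substitute into the budget 5·c + 18.75·t = 125: 12.5·c = 125, so c* = 10 and t* = 0.4·10 = 4.

c* = 10, t* = 4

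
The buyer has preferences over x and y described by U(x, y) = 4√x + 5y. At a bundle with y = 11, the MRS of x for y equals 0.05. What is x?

x = 64

MU_x = 4/(2√x), MU_y = 5.
MRS = 4/(2√x) ÷ 5.
MRS depends only on x: 0.4/√x = 0.05 ⇒ √x = 0.4/0.05 = 8 ⇒ x = 64.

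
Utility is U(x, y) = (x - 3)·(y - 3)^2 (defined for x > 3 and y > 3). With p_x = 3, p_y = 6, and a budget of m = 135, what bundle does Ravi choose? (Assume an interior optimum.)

MU_x = (y−3)^2, MU_y = 2·(x−3)·(y−3).
MRS = (1/2)·(y−3)/(x−3).
Tangency: set MRS = p_x/p_y = 3/6 = 0.5.
So (1/2)·(y − 3)/(x − 3) = 0.5, i.e. (y − 3) = (x − 3).
Rewrite the budget in excess-of-subsistence terms: 3·(x − 3) + 6·(y − 3) = 135 − 3·3 − 6·3 = 108.
Substituting, 9·(x − 3) = 108, so x − 3 = 12 and x* = 15.
Then y − 3 = 12, so y* = 15.

x* = 15, y* = 15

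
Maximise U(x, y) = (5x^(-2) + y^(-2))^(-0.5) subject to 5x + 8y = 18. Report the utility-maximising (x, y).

For CES with ρ = -2, MRS = (5/1)·(y/x)^3.
Tangency: set MRS = p_x/p_y = 5/8 = 0.625.
So (y/x)^3 = 0.125; taking the cube root, y/x = 0.5, i.e. y = 0.5·x.
Substitute into the budget 5·x + 8·y = 18: 9·x = 18, so x* = 2 and y* = 0.5·2 = 1.

x* = 2, y* = 1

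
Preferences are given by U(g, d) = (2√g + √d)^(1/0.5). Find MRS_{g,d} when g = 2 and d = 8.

MRS = 4

For CES with ρ = 0.5, MRS = (2/1)·√(d/g).
At (2, 8): MRS = 4.
The indifference curve has slope −4 at this bundle.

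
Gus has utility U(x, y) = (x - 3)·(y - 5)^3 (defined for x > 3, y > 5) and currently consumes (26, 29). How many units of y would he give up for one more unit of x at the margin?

MRS = 8/23

MU_x = (y−5)^3, MU_y = 3·(x−3)·(y−5)^2.
MRS = (1/3)·(y−5)/(x−3).
At (26, 29): MRS = 8/23.
The indifference curve has slope −8/23 at this bundle.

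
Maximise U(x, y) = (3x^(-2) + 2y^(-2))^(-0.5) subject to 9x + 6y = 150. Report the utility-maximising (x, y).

For CES with ρ = -2, MRS = (3/2)·(y/x)^3.
Tangency: set MRS = p_x/p_y = 9/6 = 1.5.
So (y/x)^3 = 1; taking the cube root, y/x = 1, i.e. y = x.
Substitute into the budget 9·x + 6·y = 150: 15·x = 150, so x* = 10 and y* = 10.

x* = 10, y* = 10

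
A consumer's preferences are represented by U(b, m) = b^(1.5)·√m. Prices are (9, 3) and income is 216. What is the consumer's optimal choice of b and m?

b* = 18, m* = 18

MU_b = 1.5·√b·√m and MU_m = 0.5·b^(1.5)·m^(-0.5).
MRS = MU_b/MU_m = (3)·m/b.
Tangency: set MRS = p_b/p_m = 9/3 = 3.
So (3)·m/b = 3, i.e. m = b.
Substitute into the budget 9·b + 3·m = 216: 12·b = 216, so b* = 18.
Then m* = 18.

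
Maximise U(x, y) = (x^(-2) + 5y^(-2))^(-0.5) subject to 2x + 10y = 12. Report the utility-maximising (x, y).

x* = 1, y* = 1

For CES with ρ = -2, MRS = (1/5)·(y/x)^3.
Tangency: set MRS = p_x/p_y = 2/10 = 0.2.
So (y/x)^3 = 1; taking the cube root, y/x = 1, i.e. y = x.
Substitute into the budget 2·x + 10·y = 12: 12·x = 12, so x* = 1 and y* = 1.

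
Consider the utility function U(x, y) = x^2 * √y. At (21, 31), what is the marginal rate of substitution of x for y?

MRS = 124/21

MU_x = 2·x·√y and MU_y = 0.5·x^2·y^(-0.5).
MRS = MU_x/MU_y = (4)·y/x.
At (21, 31): MRS = 124/21.
That is, one extra unit of x is worth 124/21 units of y at the margin.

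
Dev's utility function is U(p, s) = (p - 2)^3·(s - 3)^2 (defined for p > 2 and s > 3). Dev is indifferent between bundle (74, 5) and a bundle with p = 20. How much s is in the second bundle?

s = 19

U(74, 5) = 1492992.
Set U(20, s) = 1492992 and solve.
With p = 20: (20 − 2)^3 = 5832, so (s − 3)^2 = 1492992/5832 = 256.
Taking the square root (with s > 3): s − 3 = 16, so s = 19.
Check: U(20, 19) = 1492992.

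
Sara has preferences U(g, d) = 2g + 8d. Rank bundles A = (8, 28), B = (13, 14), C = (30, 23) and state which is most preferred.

Evaluate utility at each bundle:
U(A) = 240.
U(B) = 138.
U(C) = 244.
Highest utility is C, so C ≻ A ≻ B.

Bundle C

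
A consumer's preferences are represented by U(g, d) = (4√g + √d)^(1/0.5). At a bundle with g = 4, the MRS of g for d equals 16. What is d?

For CES with ρ = 0.5, MRS = (4/1)·√(d/g).
Setting (4/1)·√(d/4) = 16 gives √(d/4) = 4, so d/4 = 16 and d = 64.

d = 64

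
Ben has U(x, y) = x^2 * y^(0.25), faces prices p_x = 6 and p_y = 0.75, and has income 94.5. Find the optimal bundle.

MU_x = 2·x·y^(0.25) and MU_y = 0.25·x^2·y^(-0.75).
MRS = MU_x/MU_y = (8)·y/x.
Tangency: set MRS = p_x/p_y = 6/0.75 = 8.
So (8)·y/x = 8, i.e. y = x.
Substitute into the budget 6·x + 0.75·y = 94.5: 6.75·x = 94.5, so x* = 14.
Then y* = 14.

x* = 14, y* = 14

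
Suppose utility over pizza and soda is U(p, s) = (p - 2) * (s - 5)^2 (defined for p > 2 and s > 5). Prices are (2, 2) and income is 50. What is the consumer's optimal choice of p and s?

p* = 8, s* = 17

MU_p = (s−5)^2, MU_s = 2·(p−2)·(s−5).
MRS = (1/2)·(s−5)/(p−2).
Tangency: set MRS = p_p/p_s = 2/2 = 1.
So (1/2)·(s − 5)/(p − 2) = 1, i.e. (s − 5) = 2·(p − 2).
Rewrite the budget in excess-of-subsistence terms: 2·(p − 2) + 2·(s − 5) = 50 − 2·2 − 2·5 = 36.
Substituting, 6·(p − 2) = 36, so p − 2 = 6 and p* = 8.
Then s − 5 = 2·6 = 12, so s* = 17.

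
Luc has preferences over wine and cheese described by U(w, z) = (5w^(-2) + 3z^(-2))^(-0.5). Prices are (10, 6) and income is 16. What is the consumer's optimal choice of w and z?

For CES with ρ = -2, MRS = (5/3)·(z/w)^3.
Tangency: set MRS = p_w/p_z = 10/6 = 5/3.
So (z/w)^3 = 1; taking the cube root, z/w = 1, i.e. z = w.
Substitute into the budget 10·w + 6·z = 16: 16·w = 16, so w* = 1 and z* = 1.

w* = 1, z* = 1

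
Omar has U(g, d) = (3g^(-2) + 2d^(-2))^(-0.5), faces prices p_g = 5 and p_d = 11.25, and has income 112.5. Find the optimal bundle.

g* = 9, d* = 6

For CES with ρ = -2, MRS = (3/2)·(d/g)^3.
Tangency: set MRS = p_g/p_d = 5/11.25 = 4/9.
So (d/g)^3 = 8/27; taking the cube root, d/g = 2/3, i.e. d = (2/3)·g.
Substitute into the budget 5·g + 11.25·d = 112.5: 12.5·g = 112.5, so g* = 9 and d* = (2/3)·9 = 6.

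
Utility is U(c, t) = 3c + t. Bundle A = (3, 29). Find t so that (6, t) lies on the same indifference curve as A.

U(3, 29) = 38.
Set U(6, t) = 38 and solve.
3·6 + t = 38 ⇒ t = 20 ⇒ t = 20.
Check: U(6, 20) = 38.

t = 20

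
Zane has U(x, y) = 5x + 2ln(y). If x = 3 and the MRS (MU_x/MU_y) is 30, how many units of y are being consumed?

MU_x = 5, MU_y = 2/y.
MRS = 5 ÷ (2/y).
MRS depends only on y: 2.5·y = 30 ⇒ y = 30/2.5 = 12.

y = 12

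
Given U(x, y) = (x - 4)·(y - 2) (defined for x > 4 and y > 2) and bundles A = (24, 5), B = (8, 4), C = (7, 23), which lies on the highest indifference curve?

Bundle C

Evaluate utility at each bundle:
U(A) = 60.
U(B) = 8.
U(C) = 63.
Highest utility is C, so C ≻ A ≻ B.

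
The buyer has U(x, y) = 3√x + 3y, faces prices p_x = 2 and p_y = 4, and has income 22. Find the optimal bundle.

x* = 1, y* = 5

MU_x = 3/(2√x), MU_y = 3.
MRS = 3/(2√x) ÷ 3.
Tangency: set MRS = p_x/p_y = 2/4 = 0.5.
MRS depends only on x: 0.5/√x = 0.5 ⇒ √x = 0.5/0.5 = 1 ⇒ x* = 1.
From the budget, 4·y = 22 − 2·1 = 20, so y* = 5.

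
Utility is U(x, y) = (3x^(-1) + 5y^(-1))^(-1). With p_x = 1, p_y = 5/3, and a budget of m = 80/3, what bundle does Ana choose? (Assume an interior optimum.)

For CES with ρ = -1, MRS = (3/5)·(y/x)^2.
Tangency: set MRS = p_x/p_y = 1/(5/3) = 0.6.
So (y/x)^2 = 1; taking the square root, y/x = 1, i.e. y = x.
Substitute into the budget 1·x + (5/3)·y = 80/3: (8/3)·x = 80/3, so x* = 10 and y* = 10.

x* = 10, y* = 10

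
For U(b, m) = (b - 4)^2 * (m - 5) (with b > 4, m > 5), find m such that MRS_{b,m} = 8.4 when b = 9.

m = 26

MU_b = 2·(b−4)·(m−5), MU_m = (b−4)^2.
MRS = (2/1)·(m−5)/(b−4).
Substitute b = 9: MRS = (m − 5)/2.5. Setting this equal to 8.4 gives m − 5 = 8.4·2.5 = 21, so m = 26.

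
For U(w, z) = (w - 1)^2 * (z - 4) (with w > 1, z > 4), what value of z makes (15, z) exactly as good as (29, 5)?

z = 8

U(29, 5) = 784.
Set U(15, z) = 784 and solve.
With w = 15: (15 − 1)^2 = 196, so (z − 4) = 784/196 = 4.
So z = 4 + 4 = 8.
Check: U(15, 8) = 784.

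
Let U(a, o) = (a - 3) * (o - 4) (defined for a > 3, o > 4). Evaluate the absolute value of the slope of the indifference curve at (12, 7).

MRS = 1/3

MU_a = (o−4), MU_o = (a−3).
MRS = (o−4)/(a−3).
At (12, 7): MRS = 1/3.
The indifference curve has slope −1/3 at this bundle.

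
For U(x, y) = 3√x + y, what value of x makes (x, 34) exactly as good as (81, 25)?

x = 36

U(81, 25) = 52.
Set U(x, 34) = 52 and solve.
With y = 34: 3√x = 52 − 34 = 18, so √x = 6 and x = 36.
Check: U(36, 34) = 52.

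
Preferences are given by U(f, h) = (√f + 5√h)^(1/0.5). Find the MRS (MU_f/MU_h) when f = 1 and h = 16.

For CES with ρ = 0.5, MRS = (1/5)·√(h/f).
At (1, 16): MRS = 0.8.
The indifference curve has slope −0.8 at this bundle.

MRS = 0.8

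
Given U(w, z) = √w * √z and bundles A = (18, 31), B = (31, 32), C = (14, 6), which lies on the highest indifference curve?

Evaluate utility at each bundle:
U(A) = 23.622.
U(B) = 31.496.
U(C) = 9.165.
Highest utility is B, so B ≻ A ≻ C.

Bundle B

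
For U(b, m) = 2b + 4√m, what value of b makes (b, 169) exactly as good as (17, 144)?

b = 15

U(17, 144) = 82.
Set U(b, 169) = 82 and solve.
With m = 169: √169 = 13, so 2b = 82 − 4·13 = 30 and b = 15.
Check: U(15, 169) = 82.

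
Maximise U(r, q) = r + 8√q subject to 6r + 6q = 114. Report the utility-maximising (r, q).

MU_r = 1, MU_q = 8/(2√q).
MRS = 1 ÷ (8/(2√q)).
Tangency: set MRS = p_r/p_q = 6/6 = 1.
MRS depends only on q: 0.25·√q = 1 ⇒ √q = 1/0.25 = 4 ⇒ q* = 16.
From the budget, 6·r = 114 − 6·16 = 18, so r* = 3.

r* = 3, q* = 16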